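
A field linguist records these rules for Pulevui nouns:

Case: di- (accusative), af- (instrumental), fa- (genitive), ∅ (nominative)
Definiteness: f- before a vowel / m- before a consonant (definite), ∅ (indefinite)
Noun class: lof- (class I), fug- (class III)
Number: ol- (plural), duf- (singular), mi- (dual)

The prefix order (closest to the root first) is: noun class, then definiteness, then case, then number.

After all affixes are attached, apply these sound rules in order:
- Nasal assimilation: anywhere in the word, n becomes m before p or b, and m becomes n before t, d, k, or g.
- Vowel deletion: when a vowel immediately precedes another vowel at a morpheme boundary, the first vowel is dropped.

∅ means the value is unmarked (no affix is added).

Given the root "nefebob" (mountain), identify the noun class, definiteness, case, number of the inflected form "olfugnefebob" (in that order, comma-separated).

Segment: ol-fug-nefebob.
noun class: fug- → class III.
definiteness: ∅ → indefinite.
case: ∅ → nominative.
number: ol- → plural.

class III, indefinite, nominative, plural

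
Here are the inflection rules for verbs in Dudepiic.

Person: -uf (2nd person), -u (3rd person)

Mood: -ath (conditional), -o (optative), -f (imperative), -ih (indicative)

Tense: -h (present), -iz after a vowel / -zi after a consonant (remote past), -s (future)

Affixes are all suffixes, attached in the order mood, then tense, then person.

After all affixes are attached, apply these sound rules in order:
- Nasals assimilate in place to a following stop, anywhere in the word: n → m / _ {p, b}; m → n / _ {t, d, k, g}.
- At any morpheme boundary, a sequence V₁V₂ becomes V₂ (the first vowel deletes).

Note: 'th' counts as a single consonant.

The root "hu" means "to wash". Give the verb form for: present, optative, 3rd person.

hohu

Attach mood optative -o → huo.
Attach tense present -h → huoh.
Attach person 3rd person -u → huohu.
Nasal assimilation: no change.
Apply vowel deletion: huohu → hohu.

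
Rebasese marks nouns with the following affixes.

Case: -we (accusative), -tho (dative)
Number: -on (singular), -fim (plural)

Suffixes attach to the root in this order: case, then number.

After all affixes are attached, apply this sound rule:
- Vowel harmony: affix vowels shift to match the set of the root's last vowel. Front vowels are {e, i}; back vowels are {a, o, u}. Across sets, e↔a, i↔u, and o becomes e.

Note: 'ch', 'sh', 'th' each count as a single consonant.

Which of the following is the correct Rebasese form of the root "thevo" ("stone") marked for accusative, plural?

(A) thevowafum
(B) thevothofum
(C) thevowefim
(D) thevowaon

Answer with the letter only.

A

Attach case accusative -we → thevowe.
Attach number plural -fim → thevowefim.
Apply vowel harmony: thevowefim → thevowafum.
So the correct form is thevowafum, option (A).
(D) thevowaon is wrong: it uses singular instead of plural for number.
(C) thevowefim is wrong: it fails to apply the sound rule(s).
(B) thevothofum is wrong: it uses dative instead of accusative for case.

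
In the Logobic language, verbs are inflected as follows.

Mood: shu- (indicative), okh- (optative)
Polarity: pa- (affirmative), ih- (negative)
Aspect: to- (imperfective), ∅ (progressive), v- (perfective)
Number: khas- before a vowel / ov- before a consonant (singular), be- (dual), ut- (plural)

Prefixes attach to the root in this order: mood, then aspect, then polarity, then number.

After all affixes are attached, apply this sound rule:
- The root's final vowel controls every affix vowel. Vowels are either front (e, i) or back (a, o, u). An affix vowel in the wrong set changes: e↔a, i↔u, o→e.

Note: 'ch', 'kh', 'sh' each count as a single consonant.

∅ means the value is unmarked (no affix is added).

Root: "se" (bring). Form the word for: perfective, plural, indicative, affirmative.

Attach mood indicative shu- → shuse.
Attach aspect perfective v- → vshuse.
Attach polarity affirmative pa- → pavshuse.
Attach number plural ut- → utpavshuse.
Apply vowel harmony: utpavshuse → itpevshise.

itpevshise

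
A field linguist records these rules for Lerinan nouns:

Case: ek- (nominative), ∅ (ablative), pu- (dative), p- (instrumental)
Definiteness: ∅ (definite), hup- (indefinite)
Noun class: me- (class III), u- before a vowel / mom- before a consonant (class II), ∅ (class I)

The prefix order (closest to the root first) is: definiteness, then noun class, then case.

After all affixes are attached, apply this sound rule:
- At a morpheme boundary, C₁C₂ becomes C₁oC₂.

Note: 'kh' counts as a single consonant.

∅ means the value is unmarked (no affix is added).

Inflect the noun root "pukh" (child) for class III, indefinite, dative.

pumehupopukh

Attach definiteness indefinite hup- → huppukh.
Attach noun class class III me- → mehuppukh.
Attach case dative pu- → pumehuppukh.
Apply epenthesis: pumehuppukh → pumehupopukh.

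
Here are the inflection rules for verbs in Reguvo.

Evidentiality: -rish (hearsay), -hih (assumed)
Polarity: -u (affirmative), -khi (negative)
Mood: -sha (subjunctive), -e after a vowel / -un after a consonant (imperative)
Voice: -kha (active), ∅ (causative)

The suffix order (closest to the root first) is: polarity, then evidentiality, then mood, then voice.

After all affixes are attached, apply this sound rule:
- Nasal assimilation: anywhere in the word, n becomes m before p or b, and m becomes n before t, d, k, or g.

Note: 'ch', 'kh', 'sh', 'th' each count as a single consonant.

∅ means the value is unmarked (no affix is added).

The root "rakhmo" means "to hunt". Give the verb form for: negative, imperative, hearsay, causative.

rakhmokhirishun

Attach polarity negative -khi → rakhmokhi.
Attach evidentiality hearsay -rish → rakhmokhirish.
Attach mood imperative -un (after consonant 'sh') → rakhmokhirishun.
voice = causative: zero marking, form stays rakhmokhirishun.
Nasal assimilation: no change.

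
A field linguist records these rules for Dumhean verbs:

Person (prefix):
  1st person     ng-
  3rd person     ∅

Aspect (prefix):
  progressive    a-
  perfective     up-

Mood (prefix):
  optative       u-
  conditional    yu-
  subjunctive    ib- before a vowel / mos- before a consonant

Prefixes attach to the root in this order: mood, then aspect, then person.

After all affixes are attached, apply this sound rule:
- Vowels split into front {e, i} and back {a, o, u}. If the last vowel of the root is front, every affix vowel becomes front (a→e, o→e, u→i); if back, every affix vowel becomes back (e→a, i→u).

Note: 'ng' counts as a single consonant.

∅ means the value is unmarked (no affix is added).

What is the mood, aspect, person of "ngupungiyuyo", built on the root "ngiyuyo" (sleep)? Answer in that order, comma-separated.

optative, perfective, 1st person

Segment: ng-up-u-ngiyuyo.
mood: u- → optative.
aspect: up- → perfective.
person: ng- → 1st person.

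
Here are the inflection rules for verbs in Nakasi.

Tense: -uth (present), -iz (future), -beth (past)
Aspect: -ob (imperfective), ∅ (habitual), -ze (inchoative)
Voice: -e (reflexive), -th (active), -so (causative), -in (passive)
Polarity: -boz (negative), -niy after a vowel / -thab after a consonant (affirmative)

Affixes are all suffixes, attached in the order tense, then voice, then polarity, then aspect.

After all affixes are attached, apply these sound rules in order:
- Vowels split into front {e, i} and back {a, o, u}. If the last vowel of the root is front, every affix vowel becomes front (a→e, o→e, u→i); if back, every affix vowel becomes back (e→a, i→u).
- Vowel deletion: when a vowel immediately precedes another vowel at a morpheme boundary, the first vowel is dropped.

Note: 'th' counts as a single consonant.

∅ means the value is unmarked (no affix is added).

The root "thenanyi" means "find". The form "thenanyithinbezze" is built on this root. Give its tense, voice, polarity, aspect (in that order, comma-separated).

present, passive, negative, inchoative

Segment: thenanyi-uth-in-boz-ze.
tense: -uth → present.
voice: -in → passive.
polarity: -boz → negative.
aspect: -ze → inchoative.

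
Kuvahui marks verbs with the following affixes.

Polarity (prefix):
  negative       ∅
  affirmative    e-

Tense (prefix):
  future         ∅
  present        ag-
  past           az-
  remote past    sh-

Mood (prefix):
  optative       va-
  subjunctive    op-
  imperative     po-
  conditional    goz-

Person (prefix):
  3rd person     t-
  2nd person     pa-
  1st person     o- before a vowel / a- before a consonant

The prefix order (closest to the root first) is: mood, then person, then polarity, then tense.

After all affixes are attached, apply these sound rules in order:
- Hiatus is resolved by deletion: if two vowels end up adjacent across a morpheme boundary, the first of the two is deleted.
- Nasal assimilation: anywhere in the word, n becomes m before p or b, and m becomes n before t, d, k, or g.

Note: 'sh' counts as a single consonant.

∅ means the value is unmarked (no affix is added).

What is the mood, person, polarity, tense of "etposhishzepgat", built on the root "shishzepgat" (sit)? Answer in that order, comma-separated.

Segment: e-t-po-shishzepgat.
mood: po- → imperative.
person: t- → 3rd person.
polarity: e- → affirmative.
tense: ∅ → future.

imperative, 3rd person, affirmative, future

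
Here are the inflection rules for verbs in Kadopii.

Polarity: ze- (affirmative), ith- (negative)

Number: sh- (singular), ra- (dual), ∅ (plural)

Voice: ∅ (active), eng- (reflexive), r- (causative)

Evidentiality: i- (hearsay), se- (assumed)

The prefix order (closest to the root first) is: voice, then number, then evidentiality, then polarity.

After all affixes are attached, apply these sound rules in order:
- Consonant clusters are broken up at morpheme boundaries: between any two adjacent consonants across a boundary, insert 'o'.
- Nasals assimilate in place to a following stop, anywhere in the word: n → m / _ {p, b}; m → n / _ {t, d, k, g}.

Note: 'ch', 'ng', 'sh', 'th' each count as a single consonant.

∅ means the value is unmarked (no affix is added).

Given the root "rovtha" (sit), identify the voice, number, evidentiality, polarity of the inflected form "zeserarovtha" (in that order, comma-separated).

Segment: ze-se-ra-rovtha.
voice: ∅ → active.
number: ra- → dual.
evidentiality: se- → assumed.
polarity: ze- → affirmative.

active, dual, assumed, affirmative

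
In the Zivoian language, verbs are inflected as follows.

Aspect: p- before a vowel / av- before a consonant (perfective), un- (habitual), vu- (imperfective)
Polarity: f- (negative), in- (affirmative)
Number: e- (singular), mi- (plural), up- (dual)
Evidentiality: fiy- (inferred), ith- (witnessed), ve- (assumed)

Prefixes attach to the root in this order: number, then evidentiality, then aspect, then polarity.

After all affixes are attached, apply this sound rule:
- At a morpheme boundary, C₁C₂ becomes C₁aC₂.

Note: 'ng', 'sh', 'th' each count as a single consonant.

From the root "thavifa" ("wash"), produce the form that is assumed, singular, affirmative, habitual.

inunaveethavifa

Attach number singular e- → ethavifa.
Attach evidentiality assumed ve- → veethavifa.
Attach aspect habitual un- → unveethavifa.
Attach polarity affirmative in- → inunveethavifa.
Apply epenthesis: inunveethavifa → inunaveethavifa.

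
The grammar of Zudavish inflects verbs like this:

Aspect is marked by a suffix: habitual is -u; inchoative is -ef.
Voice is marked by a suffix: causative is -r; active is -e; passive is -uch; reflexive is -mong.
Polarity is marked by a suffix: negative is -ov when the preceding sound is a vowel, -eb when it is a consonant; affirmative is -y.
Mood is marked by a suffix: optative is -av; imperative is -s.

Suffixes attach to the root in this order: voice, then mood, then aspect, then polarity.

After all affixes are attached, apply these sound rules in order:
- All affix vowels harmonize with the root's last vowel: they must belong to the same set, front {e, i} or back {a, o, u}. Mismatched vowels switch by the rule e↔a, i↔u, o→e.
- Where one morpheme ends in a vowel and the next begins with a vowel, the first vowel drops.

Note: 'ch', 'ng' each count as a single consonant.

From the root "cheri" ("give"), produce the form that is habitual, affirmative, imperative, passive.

cherichsiy

Attach voice passive -uch → cheriuch.
Attach mood imperative -s → cheriuchs.
Attach aspect habitual -u → cheriuchsu.
Attach polarity affirmative -y → cheriuchsuy.
Apply vowel harmony: cheriuchsuy → cheriichsiy.
Apply vowel deletion: cheriichsiy → cherichsiy.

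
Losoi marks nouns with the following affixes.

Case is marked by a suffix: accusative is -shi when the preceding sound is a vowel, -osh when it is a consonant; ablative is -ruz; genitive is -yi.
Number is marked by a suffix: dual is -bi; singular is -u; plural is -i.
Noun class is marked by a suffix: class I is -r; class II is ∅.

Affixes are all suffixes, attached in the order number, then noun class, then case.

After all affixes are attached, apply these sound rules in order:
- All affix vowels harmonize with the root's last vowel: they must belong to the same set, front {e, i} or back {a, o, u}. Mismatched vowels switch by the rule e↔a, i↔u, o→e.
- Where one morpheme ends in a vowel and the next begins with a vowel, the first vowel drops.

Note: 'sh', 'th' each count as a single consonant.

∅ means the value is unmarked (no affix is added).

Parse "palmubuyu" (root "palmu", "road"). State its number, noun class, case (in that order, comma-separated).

dual, class II, genitive

Segment: palmu-bi-yi.
number: -bi → dual.
noun class: ∅ → class II.
case: -yi → genitive.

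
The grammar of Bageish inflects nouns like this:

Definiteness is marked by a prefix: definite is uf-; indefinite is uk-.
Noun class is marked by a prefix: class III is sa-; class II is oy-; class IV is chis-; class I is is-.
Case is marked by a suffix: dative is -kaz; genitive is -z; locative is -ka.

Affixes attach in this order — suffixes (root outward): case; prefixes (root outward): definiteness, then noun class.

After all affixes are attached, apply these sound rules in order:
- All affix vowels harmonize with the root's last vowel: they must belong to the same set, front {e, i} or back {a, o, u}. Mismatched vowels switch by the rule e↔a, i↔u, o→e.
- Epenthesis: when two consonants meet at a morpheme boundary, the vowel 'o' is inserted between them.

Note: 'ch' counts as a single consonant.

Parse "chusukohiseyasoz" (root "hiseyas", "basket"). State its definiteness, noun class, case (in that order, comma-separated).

Segment: chis-uk-hiseyas-z.
definiteness: uk- → indefinite.
noun class: chis- → class IV.
case: -z → genitive.

indefinite, class IV, genitive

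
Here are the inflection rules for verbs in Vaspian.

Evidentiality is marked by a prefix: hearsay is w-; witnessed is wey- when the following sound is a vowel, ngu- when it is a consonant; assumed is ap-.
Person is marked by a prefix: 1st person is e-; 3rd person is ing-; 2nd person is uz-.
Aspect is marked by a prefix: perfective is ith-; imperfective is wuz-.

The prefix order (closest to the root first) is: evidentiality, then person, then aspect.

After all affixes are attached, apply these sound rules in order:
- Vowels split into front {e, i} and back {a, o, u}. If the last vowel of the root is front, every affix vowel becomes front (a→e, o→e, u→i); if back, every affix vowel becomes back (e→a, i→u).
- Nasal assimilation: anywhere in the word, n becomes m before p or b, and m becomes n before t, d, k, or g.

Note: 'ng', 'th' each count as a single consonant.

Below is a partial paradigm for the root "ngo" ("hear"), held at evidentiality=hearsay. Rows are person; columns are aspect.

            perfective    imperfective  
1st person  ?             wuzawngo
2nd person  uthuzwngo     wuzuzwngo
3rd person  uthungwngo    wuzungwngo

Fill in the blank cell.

Attach evidentiality hearsay w- → wngo.
Attach person 1st person e- → ewngo.
Attach aspect perfective ith- → ithewngo.
Apply vowel harmony: ithewngo → uthawngo.
Nasal assimilation: no change.

uthawngo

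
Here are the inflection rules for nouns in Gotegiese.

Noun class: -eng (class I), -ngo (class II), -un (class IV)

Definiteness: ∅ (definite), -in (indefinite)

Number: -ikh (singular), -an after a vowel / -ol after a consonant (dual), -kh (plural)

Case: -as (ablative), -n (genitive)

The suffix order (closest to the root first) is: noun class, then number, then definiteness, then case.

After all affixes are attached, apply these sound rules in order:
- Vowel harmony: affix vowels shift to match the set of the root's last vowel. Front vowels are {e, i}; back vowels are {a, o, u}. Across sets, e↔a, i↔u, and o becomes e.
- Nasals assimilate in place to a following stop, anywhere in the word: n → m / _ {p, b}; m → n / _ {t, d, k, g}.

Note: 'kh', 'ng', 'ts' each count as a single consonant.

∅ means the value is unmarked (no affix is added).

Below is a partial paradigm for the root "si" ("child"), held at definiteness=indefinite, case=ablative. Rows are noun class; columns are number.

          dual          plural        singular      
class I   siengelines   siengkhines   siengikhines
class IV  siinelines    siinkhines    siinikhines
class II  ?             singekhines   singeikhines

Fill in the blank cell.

singeenines

Attach noun class class II -ngo → singo.
Attach number dual -an (after vowel 'o') → singoan.
Attach definiteness indefinite -in → singoanin.
Attach case ablative -as → singoaninas.
Apply vowel harmony: singoaninas → singeenines.
Nasal assimilation: no change.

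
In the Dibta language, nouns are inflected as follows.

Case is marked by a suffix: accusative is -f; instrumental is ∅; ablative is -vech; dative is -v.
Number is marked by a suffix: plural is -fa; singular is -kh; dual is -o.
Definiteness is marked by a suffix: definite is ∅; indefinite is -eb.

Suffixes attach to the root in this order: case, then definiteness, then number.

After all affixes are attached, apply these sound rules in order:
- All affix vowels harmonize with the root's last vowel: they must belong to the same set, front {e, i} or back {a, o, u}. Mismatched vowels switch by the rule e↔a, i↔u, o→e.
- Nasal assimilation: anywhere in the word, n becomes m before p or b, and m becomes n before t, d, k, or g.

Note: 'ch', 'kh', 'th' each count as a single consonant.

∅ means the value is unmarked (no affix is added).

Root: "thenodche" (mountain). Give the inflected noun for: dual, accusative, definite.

thenodchefe

Attach case accusative -f → thenodchef.
definiteness = definite: zero marking, form stays thenodchef.
Attach number dual -o → thenodchefo.
Apply vowel harmony: thenodchefo → thenodchefe.
Nasal assimilation: no change.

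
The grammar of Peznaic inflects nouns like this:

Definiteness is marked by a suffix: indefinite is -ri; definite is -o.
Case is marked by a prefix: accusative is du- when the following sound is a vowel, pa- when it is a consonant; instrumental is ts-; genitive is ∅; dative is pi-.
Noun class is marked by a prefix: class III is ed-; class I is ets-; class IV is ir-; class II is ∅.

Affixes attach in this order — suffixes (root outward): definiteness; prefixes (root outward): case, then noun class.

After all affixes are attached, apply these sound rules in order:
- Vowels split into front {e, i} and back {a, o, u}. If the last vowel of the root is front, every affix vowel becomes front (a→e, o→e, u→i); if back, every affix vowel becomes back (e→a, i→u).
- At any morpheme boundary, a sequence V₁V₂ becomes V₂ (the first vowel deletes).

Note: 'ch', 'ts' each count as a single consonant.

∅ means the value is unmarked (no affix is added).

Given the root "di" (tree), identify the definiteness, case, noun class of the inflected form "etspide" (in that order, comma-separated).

Segment: ets-pi-di-o.
definiteness: -o → definite.
case: pi- → dative.
noun class: ets- → class I.

definite, dative, class I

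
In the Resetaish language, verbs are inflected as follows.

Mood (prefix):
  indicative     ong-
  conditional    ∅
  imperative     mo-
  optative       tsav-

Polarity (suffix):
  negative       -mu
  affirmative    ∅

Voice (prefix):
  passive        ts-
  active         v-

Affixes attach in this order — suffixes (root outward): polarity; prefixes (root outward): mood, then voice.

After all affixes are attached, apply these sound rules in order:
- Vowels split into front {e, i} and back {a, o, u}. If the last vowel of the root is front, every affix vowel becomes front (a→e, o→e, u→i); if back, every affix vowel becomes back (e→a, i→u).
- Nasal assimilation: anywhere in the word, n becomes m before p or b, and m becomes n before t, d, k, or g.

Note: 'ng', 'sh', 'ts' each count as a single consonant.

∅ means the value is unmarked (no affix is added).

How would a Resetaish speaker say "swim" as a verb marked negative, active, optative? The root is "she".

vtsevshemi

Attach mood optative tsav- → tsavshe.
Attach polarity negative -mu → tsavshemu.
Attach voice active v- → vtsavshemu.
Apply vowel harmony: vtsavshemu → vtsevshemi.
Nasal assimilation: no change.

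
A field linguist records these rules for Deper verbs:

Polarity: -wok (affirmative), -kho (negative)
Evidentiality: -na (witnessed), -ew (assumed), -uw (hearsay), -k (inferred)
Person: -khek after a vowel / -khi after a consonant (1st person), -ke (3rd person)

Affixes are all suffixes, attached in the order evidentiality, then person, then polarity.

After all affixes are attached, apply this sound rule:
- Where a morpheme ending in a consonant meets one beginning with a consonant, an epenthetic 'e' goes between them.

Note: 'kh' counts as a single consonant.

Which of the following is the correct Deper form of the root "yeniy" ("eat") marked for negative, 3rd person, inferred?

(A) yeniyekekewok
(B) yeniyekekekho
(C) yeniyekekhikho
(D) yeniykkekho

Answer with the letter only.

Attach evidentiality inferred -k → yeniyk.
Attach person 3rd person -ke → yeniykke.
Attach polarity negative -kho → yeniykkekho.
Apply epenthesis: yeniykkekho → yeniyekekekho.
So the correct form is yeniyekekekho, option (B).
(C) yeniyekekhikho is wrong: it uses 1st person instead of 3rd person for person.
(A) yeniyekekewok is wrong: it uses affirmative instead of negative for polarity.
(D) yeniykkekho is wrong: it fails to apply the sound rule(s).

B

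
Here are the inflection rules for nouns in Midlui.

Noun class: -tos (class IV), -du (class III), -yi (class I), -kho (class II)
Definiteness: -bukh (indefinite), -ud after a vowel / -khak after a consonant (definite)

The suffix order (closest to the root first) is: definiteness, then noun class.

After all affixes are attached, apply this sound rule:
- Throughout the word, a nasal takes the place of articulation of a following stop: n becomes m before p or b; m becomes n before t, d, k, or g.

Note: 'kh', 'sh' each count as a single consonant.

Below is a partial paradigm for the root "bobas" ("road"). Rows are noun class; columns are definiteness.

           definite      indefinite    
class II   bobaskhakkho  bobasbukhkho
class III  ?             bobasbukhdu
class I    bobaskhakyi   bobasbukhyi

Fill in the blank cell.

bobaskhakdu

Attach definiteness definite -khak (after consonant 's') → bobaskhak.
Attach noun class class III -du → bobaskhakdu.
Nasal assimilation: no change.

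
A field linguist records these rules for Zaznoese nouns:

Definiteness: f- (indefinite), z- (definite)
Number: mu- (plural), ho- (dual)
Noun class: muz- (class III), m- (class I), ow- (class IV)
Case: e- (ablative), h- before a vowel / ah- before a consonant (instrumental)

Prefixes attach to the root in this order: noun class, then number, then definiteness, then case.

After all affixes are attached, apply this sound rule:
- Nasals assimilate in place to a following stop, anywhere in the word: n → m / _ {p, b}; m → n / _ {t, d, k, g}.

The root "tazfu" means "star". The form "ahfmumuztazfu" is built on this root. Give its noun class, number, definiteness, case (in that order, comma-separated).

Segment: ah-f-mu-muz-tazfu.
noun class: muz- → class III.
number: mu- → plural.
definiteness: f- → indefinite.
case: h/ah- → instrumental.

class III, plural, indefinite, instrumental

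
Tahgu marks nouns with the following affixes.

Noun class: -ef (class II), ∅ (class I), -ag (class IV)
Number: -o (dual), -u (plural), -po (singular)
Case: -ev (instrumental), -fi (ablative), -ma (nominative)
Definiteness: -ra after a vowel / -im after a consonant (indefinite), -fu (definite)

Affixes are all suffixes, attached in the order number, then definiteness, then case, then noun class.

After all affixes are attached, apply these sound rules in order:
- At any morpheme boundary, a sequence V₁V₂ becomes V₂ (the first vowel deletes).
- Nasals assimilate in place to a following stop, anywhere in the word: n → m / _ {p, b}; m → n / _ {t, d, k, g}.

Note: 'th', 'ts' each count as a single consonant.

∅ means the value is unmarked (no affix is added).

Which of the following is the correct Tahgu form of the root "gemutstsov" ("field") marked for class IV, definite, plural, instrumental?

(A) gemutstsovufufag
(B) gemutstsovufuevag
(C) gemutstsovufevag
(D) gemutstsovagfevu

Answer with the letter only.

Attach number plural -u → gemutstsovu.
Attach definiteness definite -fu → gemutstsovufu.
Attach case instrumental -ev → gemutstsovufuev.
Attach noun class class IV -ag → gemutstsovufuevag.
Apply vowel deletion: gemutstsovufuevag → gemutstsovufevag.
Nasal assimilation: no change.
So the correct form is gemutstsovufevag, option (C).
(B) gemutstsovufuevag is wrong: it fails to apply the sound rule(s).
(A) gemutstsovufufag is wrong: it uses ablative instead of instrumental for case.
(D) gemutstsovagfevu is wrong: it has the affixes in the wrong order.

C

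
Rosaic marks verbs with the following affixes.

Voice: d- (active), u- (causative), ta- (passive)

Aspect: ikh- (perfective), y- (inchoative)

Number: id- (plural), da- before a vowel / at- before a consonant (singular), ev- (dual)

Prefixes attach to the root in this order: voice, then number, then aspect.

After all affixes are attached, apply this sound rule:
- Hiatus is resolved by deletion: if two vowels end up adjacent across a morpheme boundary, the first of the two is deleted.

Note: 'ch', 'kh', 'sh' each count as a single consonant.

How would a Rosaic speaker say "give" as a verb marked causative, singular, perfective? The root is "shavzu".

ikhdushavzu

Attach voice causative u- → ushavzu.
Attach number singular da- (before vowel 'u') → daushavzu.
Attach aspect perfective ikh- → ikhdaushavzu.
Apply vowel deletion: ikhdaushavzu → ikhdushavzu.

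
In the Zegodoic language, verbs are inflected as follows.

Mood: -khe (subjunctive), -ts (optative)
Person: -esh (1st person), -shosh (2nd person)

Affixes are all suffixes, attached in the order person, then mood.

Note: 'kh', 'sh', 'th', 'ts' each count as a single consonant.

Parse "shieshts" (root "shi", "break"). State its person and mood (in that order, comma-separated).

Segment: shi-esh-ts.
person: -esh → 1st person.
mood: -ts → optative.

1st person, optative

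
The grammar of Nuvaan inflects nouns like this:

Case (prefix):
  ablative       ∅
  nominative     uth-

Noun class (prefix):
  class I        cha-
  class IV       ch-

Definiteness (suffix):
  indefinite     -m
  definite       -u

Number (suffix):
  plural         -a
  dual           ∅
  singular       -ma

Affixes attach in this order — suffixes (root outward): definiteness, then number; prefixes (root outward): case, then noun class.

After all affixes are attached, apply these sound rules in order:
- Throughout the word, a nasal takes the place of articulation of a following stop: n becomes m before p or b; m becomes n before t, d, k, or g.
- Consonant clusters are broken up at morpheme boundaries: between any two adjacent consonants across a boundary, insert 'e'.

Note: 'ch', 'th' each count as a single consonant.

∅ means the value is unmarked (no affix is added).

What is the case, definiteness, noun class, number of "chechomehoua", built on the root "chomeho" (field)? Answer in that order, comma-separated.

Segment: ch-chomeho-u-a.
case: ∅ → ablative.
definiteness: -u → definite.
noun class: ch- → class IV.
number: -a → plural.

ablative, definite, class IV, plural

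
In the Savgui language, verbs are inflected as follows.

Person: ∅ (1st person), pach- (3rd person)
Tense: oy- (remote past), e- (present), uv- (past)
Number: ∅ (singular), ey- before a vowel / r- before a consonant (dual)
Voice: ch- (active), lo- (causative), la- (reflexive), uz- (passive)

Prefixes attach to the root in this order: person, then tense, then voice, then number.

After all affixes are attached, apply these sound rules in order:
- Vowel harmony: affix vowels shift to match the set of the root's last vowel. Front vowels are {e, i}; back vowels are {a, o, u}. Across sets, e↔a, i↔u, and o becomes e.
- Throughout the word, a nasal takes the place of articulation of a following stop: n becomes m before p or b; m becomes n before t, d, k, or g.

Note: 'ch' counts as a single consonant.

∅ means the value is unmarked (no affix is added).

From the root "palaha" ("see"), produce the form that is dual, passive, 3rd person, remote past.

Attach person 3rd person pach- → pachpalaha.
Attach tense remote past oy- → oypachpalaha.
Attach voice passive uz- → uzoypachpalaha.
Attach number dual ey- (before vowel 'u') → eyuzoypachpalaha.
Apply vowel harmony: eyuzoypachpalaha → ayuzoypachpalaha.
Nasal assimilation: no change.

ayuzoypachpalaha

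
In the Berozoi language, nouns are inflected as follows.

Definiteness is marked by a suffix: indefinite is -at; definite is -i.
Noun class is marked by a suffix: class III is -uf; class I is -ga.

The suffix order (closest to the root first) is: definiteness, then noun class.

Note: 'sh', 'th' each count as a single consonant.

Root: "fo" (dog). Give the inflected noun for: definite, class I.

Attach definiteness definite -i → foi.
Attach noun class class I -ga → foiga.

foiga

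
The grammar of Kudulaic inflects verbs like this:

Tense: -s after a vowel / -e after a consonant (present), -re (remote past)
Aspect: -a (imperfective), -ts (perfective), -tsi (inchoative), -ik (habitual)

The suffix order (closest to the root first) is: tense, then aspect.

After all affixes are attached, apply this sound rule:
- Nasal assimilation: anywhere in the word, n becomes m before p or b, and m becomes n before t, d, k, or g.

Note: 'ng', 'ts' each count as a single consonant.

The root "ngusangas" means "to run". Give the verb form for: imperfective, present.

Attach tense present -e (after consonant 's') → ngusangase.
Attach aspect imperfective -a → ngusangasea.
Nasal assimilation: no change.

ngusangasea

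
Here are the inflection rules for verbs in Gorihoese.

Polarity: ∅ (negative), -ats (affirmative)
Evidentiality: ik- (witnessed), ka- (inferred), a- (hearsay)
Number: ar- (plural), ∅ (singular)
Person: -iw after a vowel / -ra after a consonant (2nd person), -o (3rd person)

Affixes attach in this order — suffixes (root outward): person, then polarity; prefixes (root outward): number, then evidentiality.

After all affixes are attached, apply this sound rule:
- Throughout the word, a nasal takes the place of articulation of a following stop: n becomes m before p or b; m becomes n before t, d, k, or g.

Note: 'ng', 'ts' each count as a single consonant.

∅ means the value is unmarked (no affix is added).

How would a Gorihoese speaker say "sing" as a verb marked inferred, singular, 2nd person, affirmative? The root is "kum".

kakumraats

Attach person 2nd person -ra (after consonant 'm') → kumra.
number = singular: zero marking, form stays kumra.
Attach evidentiality inferred ka- → kakumra.
Attach polarity affirmative -ats → kakumraats.
Nasal assimilation: no change.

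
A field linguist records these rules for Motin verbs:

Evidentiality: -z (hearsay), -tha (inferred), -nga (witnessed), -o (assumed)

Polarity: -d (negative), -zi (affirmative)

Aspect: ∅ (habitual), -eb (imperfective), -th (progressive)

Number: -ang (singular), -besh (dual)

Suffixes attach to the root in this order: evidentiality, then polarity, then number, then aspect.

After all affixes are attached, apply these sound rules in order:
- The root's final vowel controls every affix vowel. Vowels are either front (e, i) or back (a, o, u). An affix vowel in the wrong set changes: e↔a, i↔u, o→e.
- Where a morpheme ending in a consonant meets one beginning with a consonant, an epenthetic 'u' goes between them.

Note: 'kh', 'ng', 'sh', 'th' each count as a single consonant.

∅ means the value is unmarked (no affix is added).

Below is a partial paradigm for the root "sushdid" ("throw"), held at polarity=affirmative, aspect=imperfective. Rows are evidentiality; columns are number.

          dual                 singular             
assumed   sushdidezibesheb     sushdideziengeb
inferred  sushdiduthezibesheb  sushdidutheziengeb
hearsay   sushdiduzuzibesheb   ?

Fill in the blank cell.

sushdiduzuziengeb

Attach evidentiality hearsay -z → sushdidz.
Attach polarity affirmative -zi → sushdidzzi.
Attach number singular -ang → sushdidzziang.
Attach aspect imperfective -eb → sushdidzziangeb.
Apply vowel harmony: sushdidzziangeb → sushdidzziengeb.
Apply epenthesis: sushdidzziengeb → sushdiduzuziengeb.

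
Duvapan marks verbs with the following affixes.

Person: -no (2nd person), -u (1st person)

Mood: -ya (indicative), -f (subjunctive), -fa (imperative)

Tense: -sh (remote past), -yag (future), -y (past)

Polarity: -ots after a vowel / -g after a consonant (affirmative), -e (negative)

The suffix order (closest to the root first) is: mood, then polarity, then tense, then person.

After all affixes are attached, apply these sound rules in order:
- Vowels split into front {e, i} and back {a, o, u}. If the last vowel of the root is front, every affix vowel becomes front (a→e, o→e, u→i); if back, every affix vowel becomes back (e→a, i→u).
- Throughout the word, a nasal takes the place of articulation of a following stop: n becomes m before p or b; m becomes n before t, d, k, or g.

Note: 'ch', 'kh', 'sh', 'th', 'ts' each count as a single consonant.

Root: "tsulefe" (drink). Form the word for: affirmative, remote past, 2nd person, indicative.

Attach mood indicative -ya → tsulefeya.
Attach polarity affirmative -ots (after vowel 'a') → tsulefeyaots.
Attach tense remote past -sh → tsulefeyaotssh.
Attach person 2nd person -no → tsulefeyaotsshno.
Apply vowel harmony: tsulefeyaotsshno → tsulefeyeetsshne.
Nasal assimilation: no change.

tsulefeyeetsshne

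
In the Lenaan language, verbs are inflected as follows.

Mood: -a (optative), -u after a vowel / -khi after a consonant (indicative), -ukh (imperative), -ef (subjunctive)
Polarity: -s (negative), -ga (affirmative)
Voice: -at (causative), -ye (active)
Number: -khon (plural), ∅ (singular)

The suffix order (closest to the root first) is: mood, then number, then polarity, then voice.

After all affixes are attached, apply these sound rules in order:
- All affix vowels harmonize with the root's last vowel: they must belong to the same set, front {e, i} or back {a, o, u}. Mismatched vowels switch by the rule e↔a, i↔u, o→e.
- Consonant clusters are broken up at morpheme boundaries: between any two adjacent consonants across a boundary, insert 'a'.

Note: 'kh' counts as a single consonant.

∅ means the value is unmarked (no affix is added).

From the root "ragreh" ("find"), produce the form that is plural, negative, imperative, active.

Attach mood imperative -ukh → ragrehukh.
Attach number plural -khon → ragrehukhkhon.
Attach polarity negative -s → ragrehukhkhons.
Attach voice active -ye → ragrehukhkhonsye.
Apply vowel harmony: ragrehukhkhonsye → ragrehikhkhensye.
Apply epenthesis: ragrehikhkhensye → ragrehikhakhenasaye.

ragrehikhakhenasaye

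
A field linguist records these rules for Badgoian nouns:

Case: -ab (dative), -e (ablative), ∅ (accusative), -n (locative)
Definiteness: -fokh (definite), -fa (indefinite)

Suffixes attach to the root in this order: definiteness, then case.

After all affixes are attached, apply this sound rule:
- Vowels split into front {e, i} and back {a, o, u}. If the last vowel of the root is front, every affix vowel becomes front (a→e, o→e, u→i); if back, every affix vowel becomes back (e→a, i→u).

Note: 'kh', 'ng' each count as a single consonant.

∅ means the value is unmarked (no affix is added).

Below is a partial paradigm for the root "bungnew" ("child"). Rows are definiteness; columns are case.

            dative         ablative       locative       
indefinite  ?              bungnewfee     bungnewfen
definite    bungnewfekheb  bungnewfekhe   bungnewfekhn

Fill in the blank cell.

Attach definiteness indefinite -fa → bungnewfa.
Attach case dative -ab → bungnewfaab.
Apply vowel harmony: bungnewfaab → bungnewfeeb.

bungnewfeeb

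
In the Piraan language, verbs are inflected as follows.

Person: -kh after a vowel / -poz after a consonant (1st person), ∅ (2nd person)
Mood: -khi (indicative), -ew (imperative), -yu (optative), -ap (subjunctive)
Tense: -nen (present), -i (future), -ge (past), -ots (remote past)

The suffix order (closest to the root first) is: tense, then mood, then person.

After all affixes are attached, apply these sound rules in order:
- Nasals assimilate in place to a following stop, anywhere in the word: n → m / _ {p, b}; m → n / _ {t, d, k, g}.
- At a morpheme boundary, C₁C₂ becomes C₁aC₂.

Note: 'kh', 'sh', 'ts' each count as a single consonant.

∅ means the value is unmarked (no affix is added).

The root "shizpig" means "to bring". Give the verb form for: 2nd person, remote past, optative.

shizpigotsayu

Attach tense remote past -ots → shizpigots.
Attach mood optative -yu → shizpigotsyu.
person = 2nd person: zero marking, form stays shizpigotsyu.
Nasal assimilation: no change.
Apply epenthesis: shizpigotsyu → shizpigotsayu.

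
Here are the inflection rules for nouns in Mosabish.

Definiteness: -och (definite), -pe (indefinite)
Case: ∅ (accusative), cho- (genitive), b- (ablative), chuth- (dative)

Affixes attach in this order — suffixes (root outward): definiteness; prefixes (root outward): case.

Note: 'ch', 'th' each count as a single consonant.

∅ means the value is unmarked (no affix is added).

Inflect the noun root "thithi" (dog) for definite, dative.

chuththithioch

Attach case dative chuth- → chuththithi.
Attach definiteness definite -och → chuththithioch.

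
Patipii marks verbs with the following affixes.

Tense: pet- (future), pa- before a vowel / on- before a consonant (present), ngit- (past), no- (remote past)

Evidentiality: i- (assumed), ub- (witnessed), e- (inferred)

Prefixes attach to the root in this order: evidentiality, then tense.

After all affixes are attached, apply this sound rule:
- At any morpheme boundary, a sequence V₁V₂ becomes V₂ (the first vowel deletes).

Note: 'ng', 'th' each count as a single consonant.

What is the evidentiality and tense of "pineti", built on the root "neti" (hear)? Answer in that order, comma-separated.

Segment: pa-i-neti.
evidentiality: i- → assumed.
tense: pa/on- → present.

assumed, present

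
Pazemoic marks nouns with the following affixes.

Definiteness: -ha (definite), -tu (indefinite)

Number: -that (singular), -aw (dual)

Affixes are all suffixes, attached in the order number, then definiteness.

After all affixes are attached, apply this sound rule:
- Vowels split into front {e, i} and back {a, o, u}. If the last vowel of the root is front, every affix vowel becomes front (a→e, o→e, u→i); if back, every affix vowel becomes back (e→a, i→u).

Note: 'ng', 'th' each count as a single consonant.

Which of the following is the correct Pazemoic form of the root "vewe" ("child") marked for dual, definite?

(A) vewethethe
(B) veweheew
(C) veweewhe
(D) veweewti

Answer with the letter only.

Attach number dual -aw → veweaw.
Attach definiteness definite -ha → veweawha.
Apply vowel harmony: veweawha → veweewhe.
So the correct form is veweewhe, option (C).
(A) vewethethe is wrong: it uses singular instead of dual for number.
(D) veweewti is wrong: it uses indefinite instead of definite for definiteness.
(B) veweheew is wrong: it has the affixes in the wrong order.

C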